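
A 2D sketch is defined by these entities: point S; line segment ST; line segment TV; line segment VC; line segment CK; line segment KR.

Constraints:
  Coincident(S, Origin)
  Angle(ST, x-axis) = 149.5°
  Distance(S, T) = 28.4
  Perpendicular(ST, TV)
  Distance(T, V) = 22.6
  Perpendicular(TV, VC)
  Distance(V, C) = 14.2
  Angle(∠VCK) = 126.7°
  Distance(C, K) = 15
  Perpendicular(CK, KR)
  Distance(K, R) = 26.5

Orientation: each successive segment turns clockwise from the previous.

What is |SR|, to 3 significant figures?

27.0

S is at the origin; ST runs at 149.5° with length 28.4, so T = (-24.5, 14.4). ST is perpendicular to TV, so TV runs at 59.5°; with |TV| = 22.6, V = (-13.0, 33.9). TV ⟂ VC, so VC runs at -30.5°; with |VC| = 14.2, C = (-0.765, 26.7). ∠VCK = 126.7° gives CK at -83.8° from the x-axis; with |CK| = 15.0, K = (0.855, 11.8). CK ⟂ KR, so KR runs at -174°; with |KR| = 26.5, R = (-25.5, 8.91). Then |SR| = |R − S| = 27.0.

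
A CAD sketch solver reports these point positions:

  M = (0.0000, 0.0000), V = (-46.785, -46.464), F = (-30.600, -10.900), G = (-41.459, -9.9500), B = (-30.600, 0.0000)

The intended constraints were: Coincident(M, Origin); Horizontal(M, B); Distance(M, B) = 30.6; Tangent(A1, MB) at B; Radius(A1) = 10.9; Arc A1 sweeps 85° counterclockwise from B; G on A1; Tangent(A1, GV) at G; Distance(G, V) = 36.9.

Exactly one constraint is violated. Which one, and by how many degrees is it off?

Tangent(A1, GV) at G — off by 3.30°.

M = (0.00, 0.00) ✓; M.y = 0.00, B.y = 0.00 ✓; |MB| = 30.60 ✓; ∠(FB, BM) = 90.00° ✓; |FB| = 10.90 ✓; bearing(F→G) − bearing(F→B) = 85.00° ✓; |FG| = 10.90 ✓; ∠(FG, GV) = 93.30° ✗; |GV| = 36.90 ✓.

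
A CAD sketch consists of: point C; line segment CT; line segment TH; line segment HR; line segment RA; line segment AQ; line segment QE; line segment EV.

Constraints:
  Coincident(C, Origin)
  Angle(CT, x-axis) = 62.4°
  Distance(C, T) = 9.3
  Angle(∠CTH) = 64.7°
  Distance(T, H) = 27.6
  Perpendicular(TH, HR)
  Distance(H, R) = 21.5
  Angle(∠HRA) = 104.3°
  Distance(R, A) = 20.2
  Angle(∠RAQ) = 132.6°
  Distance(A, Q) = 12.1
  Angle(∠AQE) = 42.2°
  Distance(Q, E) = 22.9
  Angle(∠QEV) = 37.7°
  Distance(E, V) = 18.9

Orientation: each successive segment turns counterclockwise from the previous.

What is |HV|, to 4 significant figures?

36.11

C is at the origin; CT runs at 62.4° with length 9.3, so T = (4.309, 8.242). ∠CTH = 64.7° gives TH at 177.7° from the x-axis; with |TH| = 27.6, H = (-23.27, 9.349). TH ⟂ HR, so HR runs at -92.30°; with |HR| = 21.5, R = (-24.13, -12.13). ∠HRA = 104.3° gives RA at -16.60° from the x-axis; with |RA| = 20.2, A = (-4.774, -17.90). ∠RAQ = 132.6° gives AQ at 30.80° from the x-axis; with |AQ| = 12.1, Q = (5.620, -11.71). ∠AQE = 42.2° gives QE at 168.6° from the x-axis; with |QE| = 22.9, E = (-16.83, -7.182). ∠QEV = 37.7° gives EV at -49.10° from the x-axis; with |EV| = 18.9, V = (-4.454, -21.47). Then |HV| = |V − H| = 36.11.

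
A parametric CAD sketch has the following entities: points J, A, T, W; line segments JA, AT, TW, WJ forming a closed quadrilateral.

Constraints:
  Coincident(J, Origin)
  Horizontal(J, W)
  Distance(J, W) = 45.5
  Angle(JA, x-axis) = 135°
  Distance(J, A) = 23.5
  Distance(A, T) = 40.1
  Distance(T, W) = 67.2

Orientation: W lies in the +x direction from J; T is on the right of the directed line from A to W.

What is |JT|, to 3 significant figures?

29.3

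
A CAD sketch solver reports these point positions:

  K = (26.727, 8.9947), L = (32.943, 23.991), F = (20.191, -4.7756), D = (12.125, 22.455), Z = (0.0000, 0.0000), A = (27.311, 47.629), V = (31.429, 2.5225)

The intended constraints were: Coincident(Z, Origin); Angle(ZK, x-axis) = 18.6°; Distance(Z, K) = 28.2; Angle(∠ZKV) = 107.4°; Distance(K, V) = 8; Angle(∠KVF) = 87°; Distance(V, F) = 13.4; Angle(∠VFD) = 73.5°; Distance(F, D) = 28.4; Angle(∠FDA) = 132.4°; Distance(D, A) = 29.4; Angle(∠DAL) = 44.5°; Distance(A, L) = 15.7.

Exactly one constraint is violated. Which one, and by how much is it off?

Distance(A, L) = 15.7 — off by 8.60.

Z = (0.00, 0.00) ✓; ZK at 18.60° ✓; |ZK| = 28.20 ✓; ∠ZKV = 107.4° ✓; |KV| = 8.000 ✓; ∠KVF = 87.00° ✓; |VF| = 13.40 ✓; ∠VFD = 73.50° ✓; |FD| = 28.40 ✓; ∠FDA = 132.4° ✓; |DA| = 29.40 ✓; ∠DAL = 44.50° ✓; |AL| = 24.30 ✗.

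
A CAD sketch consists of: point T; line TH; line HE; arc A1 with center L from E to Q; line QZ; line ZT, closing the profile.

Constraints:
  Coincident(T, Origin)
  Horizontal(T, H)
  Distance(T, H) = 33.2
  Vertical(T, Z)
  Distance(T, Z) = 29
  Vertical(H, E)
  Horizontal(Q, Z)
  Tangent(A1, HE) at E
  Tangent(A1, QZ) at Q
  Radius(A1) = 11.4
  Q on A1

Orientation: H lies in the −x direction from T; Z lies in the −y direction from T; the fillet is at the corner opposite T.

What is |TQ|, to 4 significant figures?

36.28

The virtual corner opposite T is at (-33.20, -29.00). Tangency of A1 to HE means the radius LE is perpendicular to HE and tangency of A1 to QZ means the radius LQ is perpendicular to QZ, with radius 11.4, so the center L sits 11.4 in from both sides at L = (-21.80, -17.60). That places the tangent points at E = (-33.20, -17.60) on HE and Q = (-21.80, -29.00) on QZ. Then |TQ| = |Q − T| = 36.28.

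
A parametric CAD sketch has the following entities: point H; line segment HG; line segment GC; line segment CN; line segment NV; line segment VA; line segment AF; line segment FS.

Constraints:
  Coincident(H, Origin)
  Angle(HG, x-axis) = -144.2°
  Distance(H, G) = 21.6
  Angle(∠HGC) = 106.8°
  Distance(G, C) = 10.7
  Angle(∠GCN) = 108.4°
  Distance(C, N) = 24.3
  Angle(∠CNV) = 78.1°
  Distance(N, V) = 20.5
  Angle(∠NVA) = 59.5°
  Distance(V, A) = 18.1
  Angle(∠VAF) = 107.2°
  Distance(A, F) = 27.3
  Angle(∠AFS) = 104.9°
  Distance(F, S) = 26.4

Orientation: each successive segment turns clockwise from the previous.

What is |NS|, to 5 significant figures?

23.394

∠VAF = 107.2° gives AF at 135.80° from the x-axis; with |AF| = 27.3, F = (-35.981, 16.681). ∠AFS = 104.9° gives FS at 60.700° from the x-axis; with |FS| = 26.4, S = (-23.061, 39.703). Then |NS| = |S − N| = 23.394.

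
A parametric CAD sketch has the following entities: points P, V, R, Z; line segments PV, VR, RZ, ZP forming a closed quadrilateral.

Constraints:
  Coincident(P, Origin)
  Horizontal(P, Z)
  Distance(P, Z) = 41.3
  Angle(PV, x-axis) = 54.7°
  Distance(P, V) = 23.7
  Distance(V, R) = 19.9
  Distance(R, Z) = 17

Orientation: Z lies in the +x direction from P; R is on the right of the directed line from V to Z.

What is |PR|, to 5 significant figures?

24.647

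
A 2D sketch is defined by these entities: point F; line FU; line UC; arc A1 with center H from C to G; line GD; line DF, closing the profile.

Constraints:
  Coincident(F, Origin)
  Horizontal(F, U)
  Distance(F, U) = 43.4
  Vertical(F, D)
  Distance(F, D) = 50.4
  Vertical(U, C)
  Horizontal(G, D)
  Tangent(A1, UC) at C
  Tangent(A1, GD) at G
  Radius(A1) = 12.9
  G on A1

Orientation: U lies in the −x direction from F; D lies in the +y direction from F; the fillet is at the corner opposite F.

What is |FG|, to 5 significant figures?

58.910

F is at the origin; F and U share the same y with |FU| = 43.4 and U on the −x side, so U = (-43.400, 0.0000). FD is vertical with |FD| = 50.4 and D on the +y side, so D = (0.0000, 50.400). The virtual corner opposite F is at (-43.400, 50.400). The tangent condition forces HC to be normal to UC and tangency of A1 to GD means the radius HG is perpendicular to GD, with radius 12.9, so the center H sits 12.9 in from both sides at H = (-30.500, 37.500). That places the tangent points at C = (-43.400, 37.500) on UC and G = (-30.500, 50.400) on GD. Then |FG| = |G − F| = 58.910.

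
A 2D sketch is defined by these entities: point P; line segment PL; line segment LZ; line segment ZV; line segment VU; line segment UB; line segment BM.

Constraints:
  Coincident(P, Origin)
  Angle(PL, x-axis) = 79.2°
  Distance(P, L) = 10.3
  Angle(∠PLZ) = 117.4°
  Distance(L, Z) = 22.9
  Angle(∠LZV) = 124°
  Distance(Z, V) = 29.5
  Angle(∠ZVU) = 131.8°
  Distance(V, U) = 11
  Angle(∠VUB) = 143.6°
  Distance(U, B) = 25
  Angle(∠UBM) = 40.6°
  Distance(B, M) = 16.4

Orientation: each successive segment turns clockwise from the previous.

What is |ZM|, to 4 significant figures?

34.94

P is at the origin; PL runs at 79.2° with length 10.3, so L = (1.930, 10.12). ∠PLZ = 117.4° gives LZ at 16.60° from the x-axis; with |LZ| = 22.9, Z = (23.88, 16.66). ∠LZV = 124.0° gives ZV at -39.40° from the x-axis; with |ZV| = 29.5, V = (46.67, -2.065). ∠ZVU = 131.8° gives VU at -87.60° from the x-axis; with |VU| = 11.0, U = (47.13, -13.06). ∠VUB = 143.6° gives UB at -124.0° from the x-axis; with |UB| = 25.0, B = (33.15, -33.78). ∠UBM = 40.6° gives BM at 96.60° from the x-axis; with |BM| = 16.4, M = (31.27, -17.49). Then |ZM| = |M − Z| = 34.94.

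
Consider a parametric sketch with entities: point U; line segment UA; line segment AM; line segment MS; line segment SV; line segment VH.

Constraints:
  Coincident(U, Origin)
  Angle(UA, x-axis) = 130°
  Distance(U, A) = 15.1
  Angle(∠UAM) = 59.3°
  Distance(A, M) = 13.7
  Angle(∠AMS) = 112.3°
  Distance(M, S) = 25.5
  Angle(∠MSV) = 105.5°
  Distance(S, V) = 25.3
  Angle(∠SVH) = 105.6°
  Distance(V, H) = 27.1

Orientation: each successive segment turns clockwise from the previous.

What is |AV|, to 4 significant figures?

39.25

∠AMS = 112.3° gives MS at -58.40° from the x-axis; with |MS| = 25.5, S = (17.18, -7.938). ∠MSV = 105.5° gives SV at -132.9° from the x-axis; with |SV| = 25.3, V = (-0.04677, -26.47). Then |AV| = |V − A| = 39.25.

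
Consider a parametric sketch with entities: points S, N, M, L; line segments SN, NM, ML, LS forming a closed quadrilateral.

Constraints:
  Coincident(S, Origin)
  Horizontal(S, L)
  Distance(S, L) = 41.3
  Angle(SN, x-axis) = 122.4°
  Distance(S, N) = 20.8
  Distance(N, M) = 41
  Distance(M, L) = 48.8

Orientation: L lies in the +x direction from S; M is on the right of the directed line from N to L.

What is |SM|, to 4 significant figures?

22.51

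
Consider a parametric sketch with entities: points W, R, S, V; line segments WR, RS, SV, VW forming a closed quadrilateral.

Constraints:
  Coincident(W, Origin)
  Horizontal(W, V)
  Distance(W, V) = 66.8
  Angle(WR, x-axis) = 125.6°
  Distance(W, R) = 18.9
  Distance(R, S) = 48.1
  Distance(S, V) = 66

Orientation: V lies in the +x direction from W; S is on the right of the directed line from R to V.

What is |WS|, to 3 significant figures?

30.0

W is at the origin; WV is horizontal with |WV| = 66.8 and V in +x, so V = (66.8, 0). WR runs at 125.6° with |WR| = 18.9, so R = (-11.0, 15.4). S is determined by |RS| = 48.1 and |SV| = 66.0 together: it lies at the intersection of circle(R, 48.1) and circle(V, 66.0). With |RV| = 79.3, the foot of the radical line on RV is 26.8 from R and the perpendicular offset is √(48.1² − 26.8²) = 40.0. Taking the right-of-RV solution: S = (7.52, -29.0).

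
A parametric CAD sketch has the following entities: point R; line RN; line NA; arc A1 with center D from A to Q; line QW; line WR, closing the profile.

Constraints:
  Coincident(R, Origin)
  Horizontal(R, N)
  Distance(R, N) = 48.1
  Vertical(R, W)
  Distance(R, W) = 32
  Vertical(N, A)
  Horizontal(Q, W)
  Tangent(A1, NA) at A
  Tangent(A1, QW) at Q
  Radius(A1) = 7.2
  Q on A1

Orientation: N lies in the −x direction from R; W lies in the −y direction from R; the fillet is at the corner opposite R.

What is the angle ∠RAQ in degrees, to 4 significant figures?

72.28°

R is at the origin; R and N share the same y with |RN| = 48.1 and N on the −x side, so N = (-48.10, 0.000). R and W share the same x with |RW| = 32.0 and W on the −y side, so W = (0.000, -32.00). The virtual corner opposite R is at (-48.10, -32.00). A1 meets NA tangentially, so DA is at right angles to NA and the tangent condition forces DQ to be normal to QW, with radius 7.2, so the center D sits 7.2 in from both sides at D = (-40.90, -24.80). That places the tangent points at A = (-48.10, -24.80) on NA and Q = (-40.90, -32.00) on QW. Then cos ∠RAQ = AR·AQ / (|AR||AQ|), giving 72.28°.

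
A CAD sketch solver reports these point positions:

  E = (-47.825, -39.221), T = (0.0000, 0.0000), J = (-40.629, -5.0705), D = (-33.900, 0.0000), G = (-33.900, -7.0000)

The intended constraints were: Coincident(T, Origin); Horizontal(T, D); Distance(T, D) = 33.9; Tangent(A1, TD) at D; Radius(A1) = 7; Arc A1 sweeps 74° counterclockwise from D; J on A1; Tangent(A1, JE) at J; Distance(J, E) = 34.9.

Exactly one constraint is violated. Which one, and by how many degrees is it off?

Tangent(A1, JE) at J — off by 4.10°.

T = (0.00, 0.00) ✓; T.y = 0.00, D.y = 0.00 ✓; |TD| = 33.90 ✓; ∠(GD, DT) = 90.00° ✓; |GD| = 7.000 ✓; bearing(G→J) − bearing(G→D) = 74.00° ✓; |GJ| = 7.000 ✓; ∠(GJ, JE) = 85.90° ✗; |JE| = 34.90 ✓.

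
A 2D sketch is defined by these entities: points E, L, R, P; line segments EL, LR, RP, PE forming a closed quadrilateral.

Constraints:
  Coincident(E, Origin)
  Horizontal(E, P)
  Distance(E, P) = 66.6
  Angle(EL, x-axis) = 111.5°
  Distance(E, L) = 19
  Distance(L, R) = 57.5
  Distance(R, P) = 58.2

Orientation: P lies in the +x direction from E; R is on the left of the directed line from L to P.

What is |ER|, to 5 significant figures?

64.933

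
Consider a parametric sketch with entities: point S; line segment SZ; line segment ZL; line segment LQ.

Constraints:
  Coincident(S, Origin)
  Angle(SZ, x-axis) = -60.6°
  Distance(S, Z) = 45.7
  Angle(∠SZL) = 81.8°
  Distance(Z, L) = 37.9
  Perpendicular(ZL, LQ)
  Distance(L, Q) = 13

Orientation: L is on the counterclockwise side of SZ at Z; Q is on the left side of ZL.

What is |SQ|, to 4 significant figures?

44.99

S is at the origin; SZ runs at -60.6° with length 45.7, so Z = 45.7·(cos -60.6°, sin -60.6°) = (22.43, -39.81). ∠SZL = 81.8°, so ZL runs at -60.6° + (180° − 81.8°) = 37.60° from the x-axis; with |ZL| = 37.9, L = Z + 37.9·(cos 37.60°, sin 37.60°) = (52.46, -16.69). The perpendicularity gives LQ at right angles to ZL; with |LQ| = 13.0 on the left of ZL, Q = L + 13.0·(-0.6101, 0.7923) = (44.53, -6.390). Then |SQ| = |Q − S| = 44.99.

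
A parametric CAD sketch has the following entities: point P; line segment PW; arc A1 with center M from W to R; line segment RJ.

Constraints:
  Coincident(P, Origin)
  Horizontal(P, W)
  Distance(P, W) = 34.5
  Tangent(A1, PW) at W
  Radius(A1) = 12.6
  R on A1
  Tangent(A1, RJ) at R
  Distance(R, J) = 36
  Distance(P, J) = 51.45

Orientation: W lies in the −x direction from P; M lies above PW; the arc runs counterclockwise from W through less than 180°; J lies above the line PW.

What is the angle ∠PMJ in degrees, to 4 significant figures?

86.79°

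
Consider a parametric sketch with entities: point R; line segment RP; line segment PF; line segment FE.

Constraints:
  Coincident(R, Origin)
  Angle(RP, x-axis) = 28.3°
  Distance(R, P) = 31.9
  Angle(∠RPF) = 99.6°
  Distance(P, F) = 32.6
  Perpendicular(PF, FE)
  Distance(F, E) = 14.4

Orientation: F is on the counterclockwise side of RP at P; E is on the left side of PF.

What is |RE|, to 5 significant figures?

41.578

R is at the origin; RP runs at 28.3° with length 31.9, so P = 31.9·(cos 28.3°, sin 28.3°) = (28.087, 15.123). ∠RPF = 99.6°, so PF runs at 28.3° + (180° − 99.6°) = 108.70° from the x-axis; with |PF| = 32.6, F = P + 32.6·(cos 108.70°, sin 108.70°) = (17.635, 46.002). PF is perpendicular to FE; with |FE| = 14.4 on the left of PF, E = F + 14.4·(-0.94721, -0.32061) = (3.9954, 41.386). Then |RE| = |E − R| = 41.578.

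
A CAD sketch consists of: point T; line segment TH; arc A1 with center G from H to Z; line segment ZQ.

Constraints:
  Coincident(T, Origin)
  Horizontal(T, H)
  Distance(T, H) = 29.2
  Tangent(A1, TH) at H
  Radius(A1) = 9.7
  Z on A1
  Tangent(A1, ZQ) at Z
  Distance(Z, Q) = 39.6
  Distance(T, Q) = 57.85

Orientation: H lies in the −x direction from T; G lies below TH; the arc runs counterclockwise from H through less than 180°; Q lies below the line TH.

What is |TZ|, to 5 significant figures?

40.456

T is at the origin; T and H share the same y with |TH| = 29.2 and H on the −x side, so H = (-29.200, 0.0000). The tangent condition forces GH to be normal to TH, so G = H + (0, -9.7) = (-29.200, -9.7000). Since GZ ⟂ ZQ (tangency), |GQ| = √(9.7² + 39.6²) = 40.771 regardless of where Z sits on A1. So Q lies on both circle(T, 57.85) and circle(G, 40.771); the below-TH intersection is Q = (-28.291, -50.461). Z is the foot of the tangent from Q: Z = (-38.568, -12.217).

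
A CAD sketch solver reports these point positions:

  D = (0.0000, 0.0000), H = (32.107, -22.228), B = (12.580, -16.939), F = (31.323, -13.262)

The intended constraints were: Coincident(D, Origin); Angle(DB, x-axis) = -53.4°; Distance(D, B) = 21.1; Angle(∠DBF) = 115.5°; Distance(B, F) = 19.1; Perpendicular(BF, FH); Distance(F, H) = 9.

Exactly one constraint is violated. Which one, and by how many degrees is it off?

Perpendicular(BF, FH) — off by 6.10°.

D = (0.00, 0.00) ✓; DB at -53.40° ✓; |DB| = 21.10 ✓; ∠DBF = 115.5° ✓; |BF| = 19.10 ✓; ∠(BF, FH) = 96.10° ✗; |FH| = 9.000 ✓.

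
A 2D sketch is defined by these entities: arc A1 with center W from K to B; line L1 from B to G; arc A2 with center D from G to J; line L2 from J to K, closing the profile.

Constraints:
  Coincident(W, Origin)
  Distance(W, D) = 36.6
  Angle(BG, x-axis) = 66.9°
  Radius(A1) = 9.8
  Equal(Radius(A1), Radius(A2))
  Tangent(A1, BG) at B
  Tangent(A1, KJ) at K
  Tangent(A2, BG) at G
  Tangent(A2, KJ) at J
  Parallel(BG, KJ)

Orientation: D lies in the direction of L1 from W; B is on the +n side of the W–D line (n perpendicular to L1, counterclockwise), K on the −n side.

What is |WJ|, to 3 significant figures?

37.9

Tangency of A1 to both parallel lines with radius 9.8 puts B and K at W ± 9.8·n: B = (-9.01, 3.84), K = (9.01, -3.84). Equal radii place G and J the same way about D: G = D + 9.8·n = (5.35, 37.5), J = D − 9.8·n = (23.4, 29.8). Then |WJ| = |J − W| = 37.9.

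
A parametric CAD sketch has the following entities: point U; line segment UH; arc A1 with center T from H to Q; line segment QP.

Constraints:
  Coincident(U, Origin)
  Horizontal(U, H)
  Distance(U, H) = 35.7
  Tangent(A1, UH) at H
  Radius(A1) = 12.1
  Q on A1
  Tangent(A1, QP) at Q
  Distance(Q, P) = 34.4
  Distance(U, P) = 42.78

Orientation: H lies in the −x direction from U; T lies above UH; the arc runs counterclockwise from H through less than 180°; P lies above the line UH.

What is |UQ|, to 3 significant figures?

25.6

Checks: |TQ| = 12.10 ✓; ∠(TQ, QP) = 90.00° ✓; |QP| = 34.40 ✓; |UP| = 42.78 ✓.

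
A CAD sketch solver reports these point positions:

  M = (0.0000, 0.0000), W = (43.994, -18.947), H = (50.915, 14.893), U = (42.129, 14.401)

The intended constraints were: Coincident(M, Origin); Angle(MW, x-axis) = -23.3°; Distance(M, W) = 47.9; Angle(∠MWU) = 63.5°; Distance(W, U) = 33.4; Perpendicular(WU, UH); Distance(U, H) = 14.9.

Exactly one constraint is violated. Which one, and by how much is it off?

Distance(U, H) = 14.9 — off by 6.10.

M = (0.00, 0.00) ✓; MW at -23.30° ✓; |MW| = 47.90 ✓; ∠MWU = 63.50° ✓; |WU| = 33.40 ✓; ∠(WU, UH) = 90.00° ✓; |UH| = 8.800 ✗.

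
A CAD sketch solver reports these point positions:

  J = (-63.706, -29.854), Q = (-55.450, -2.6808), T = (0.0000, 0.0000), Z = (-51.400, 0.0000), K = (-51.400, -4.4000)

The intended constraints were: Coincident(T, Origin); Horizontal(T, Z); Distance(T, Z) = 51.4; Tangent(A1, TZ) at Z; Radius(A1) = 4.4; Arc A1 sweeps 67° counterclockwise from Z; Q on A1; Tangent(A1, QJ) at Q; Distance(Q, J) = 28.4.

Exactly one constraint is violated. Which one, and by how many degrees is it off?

Tangent(A1, QJ) at Q — off by 6.10°.

T = (0.00, 0.00) ✓; T.y = 0.00, Z.y = 0.00 ✓; |TZ| = 51.40 ✓; ∠(KZ, ZT) = 90.00° ✓; |KZ| = 4.400 ✓; bearing(K→Q) − bearing(K→Z) = 67.00° ✓; |KQ| = 4.400 ✓; ∠(KQ, QJ) = 83.90° ✗; |QJ| = 28.40 ✓.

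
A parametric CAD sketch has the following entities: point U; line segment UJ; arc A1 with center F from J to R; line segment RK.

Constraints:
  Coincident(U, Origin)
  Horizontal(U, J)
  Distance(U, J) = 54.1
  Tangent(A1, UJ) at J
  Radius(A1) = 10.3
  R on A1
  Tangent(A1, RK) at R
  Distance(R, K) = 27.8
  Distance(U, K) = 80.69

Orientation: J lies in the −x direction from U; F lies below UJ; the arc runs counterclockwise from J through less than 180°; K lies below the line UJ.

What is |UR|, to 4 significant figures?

64.01

Checks: |FJ| = 10.30 ✓; |FR| = 10.30 ✓; ∠(FR, RK) = 90.00° ✓; |RK| = 27.80 ✓; |UK| = 80.69 ✓.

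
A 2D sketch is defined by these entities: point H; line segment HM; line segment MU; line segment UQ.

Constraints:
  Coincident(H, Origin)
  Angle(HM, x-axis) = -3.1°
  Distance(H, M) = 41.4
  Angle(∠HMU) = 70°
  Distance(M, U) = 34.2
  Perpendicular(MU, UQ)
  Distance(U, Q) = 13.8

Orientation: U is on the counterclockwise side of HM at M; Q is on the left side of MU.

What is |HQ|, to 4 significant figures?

32.12

H is at the origin; HM runs at -3.1° with length 41.4, so M = 41.4·(cos -3.1°, sin -3.1°) = (41.34, -2.239). ∠HMU = 70.0°, so MU runs at -3.1° + (180° − 70.0°) = 106.9° from the x-axis; with |MU| = 34.2, U = M + 34.2·(cos 106.9°, sin 106.9°) = (31.40, 30.48). MU is perpendicular to UQ; with |UQ| = 13.8 on the left of MU, Q = U + 13.8·(-0.9568, -0.2907) = (18.19, 26.47). Then |HQ| = |Q − H| = 32.12.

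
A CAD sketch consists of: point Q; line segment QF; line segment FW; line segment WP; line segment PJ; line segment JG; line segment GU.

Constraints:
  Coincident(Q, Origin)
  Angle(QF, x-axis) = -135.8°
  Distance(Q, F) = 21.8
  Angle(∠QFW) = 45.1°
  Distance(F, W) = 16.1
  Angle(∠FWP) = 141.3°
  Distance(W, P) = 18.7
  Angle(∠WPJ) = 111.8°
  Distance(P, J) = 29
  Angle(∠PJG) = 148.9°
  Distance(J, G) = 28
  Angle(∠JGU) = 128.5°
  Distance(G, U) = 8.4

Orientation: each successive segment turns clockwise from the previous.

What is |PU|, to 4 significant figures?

58.67

∠PJG = 148.9° gives JG at -48.70° from the x-axis; with |JG| = 28.0, G = (42.56, -14.45). ∠JGU = 128.5° gives GU at -100.2° from the x-axis; with |GU| = 8.4, U = (41.07, -22.72). Then |PU| = |U − P| = 58.67.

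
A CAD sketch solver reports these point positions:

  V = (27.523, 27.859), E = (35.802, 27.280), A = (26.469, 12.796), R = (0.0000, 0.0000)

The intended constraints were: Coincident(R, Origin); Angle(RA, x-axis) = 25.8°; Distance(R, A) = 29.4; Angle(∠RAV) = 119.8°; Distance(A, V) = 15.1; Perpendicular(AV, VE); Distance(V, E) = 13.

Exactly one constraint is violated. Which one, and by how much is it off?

Distance(V, E) = 13 — off by 4.70.

R = (0.00, 0.00) ✓; RA at 25.80° ✓; |RA| = 29.40 ✓; ∠RAV = 119.8° ✓; |AV| = 15.10 ✓; ∠(AV, VE) = 90.00° ✓; |VE| = 8.299 ✗.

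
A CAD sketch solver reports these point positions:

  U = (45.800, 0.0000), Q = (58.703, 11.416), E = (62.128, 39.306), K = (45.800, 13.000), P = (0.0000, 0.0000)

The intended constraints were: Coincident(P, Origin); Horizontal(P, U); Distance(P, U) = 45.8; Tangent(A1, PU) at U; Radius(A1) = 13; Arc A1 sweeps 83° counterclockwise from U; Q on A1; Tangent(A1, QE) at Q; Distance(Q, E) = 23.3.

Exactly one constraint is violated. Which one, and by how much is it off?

Distance(Q, E) = 23.3 — off by 4.80.

P = (0.00, 0.00) ✓; P.y = 0.00, U.y = 0.00 ✓; |PU| = 45.80 ✓; ∠(KU, UP) = 90.00° ✓; |KU| = 13.00 ✓; bearing(K→Q) − bearing(K→U) = 83.00° ✓; |KQ| = 13.00 ✓; ∠(KQ, QE) = 90.00° ✓; |QE| = 28.10 ✗.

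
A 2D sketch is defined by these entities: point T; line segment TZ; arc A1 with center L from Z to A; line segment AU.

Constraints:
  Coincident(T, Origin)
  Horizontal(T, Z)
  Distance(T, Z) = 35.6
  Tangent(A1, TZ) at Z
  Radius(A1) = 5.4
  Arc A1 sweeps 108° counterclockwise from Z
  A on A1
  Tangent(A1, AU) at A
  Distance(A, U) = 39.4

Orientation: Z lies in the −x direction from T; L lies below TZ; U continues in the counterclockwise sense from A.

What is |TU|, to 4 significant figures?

52.91

On A1, Z sits at bearing 90° from L; a 108° counterclockwise sweep puts A at bearing 198°, so A = L + 5.4·(cos 198°, sin 198°) = (-40.74, -7.069). The tangent condition forces LA to be normal to AU, so AU runs along (−sin 198°, cos 198°); with |AU| = 39.4, U = (-28.56, -44.54). Then |TU| = |U − T| = 52.91.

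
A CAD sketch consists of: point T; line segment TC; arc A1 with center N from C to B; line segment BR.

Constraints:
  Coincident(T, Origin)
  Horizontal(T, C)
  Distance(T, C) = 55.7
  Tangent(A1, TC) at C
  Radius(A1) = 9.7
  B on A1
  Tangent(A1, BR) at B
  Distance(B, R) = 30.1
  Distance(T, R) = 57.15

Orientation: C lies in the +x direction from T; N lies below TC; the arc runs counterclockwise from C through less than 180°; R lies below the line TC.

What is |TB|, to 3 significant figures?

46.9

Checks: |NC| = 9.700 ✓; |NB| = 9.700 ✓; ∠(NB, BR) = 90.00° ✓; |BR| = 30.10 ✓; |TR| = 57.15 ✓.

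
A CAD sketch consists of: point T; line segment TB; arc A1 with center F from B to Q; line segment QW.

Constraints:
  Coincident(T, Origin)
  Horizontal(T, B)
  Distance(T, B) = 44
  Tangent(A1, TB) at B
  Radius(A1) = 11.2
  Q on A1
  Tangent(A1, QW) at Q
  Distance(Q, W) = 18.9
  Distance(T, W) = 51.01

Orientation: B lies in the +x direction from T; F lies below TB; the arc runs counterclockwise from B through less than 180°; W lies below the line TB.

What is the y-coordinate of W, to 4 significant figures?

-32.64

Checks: |FQ| = 11.20 ✓; ∠(FQ, QW) = 90.00° ✓; |QW| = 18.90 ✓; |TW| = 51.01 ✓.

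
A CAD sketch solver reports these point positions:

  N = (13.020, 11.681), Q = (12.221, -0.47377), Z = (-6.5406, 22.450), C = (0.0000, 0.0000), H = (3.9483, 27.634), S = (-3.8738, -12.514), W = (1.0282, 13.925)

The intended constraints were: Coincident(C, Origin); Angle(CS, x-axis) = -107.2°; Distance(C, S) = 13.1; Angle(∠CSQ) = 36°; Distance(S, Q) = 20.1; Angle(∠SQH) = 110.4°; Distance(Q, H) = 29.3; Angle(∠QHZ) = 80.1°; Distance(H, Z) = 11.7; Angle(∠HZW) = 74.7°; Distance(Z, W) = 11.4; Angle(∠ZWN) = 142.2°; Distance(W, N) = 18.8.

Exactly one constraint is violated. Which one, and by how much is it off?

Distance(W, N) = 18.8 — off by 6.60.

C = (0.00, 0.00) ✓; CS at -107.2° ✓; |CS| = 13.10 ✓; ∠CSQ = 36.00° ✓; |SQ| = 20.10 ✓; ∠SQH = 110.4° ✓; |QH| = 29.30 ✓; ∠QHZ = 80.10° ✓; |HZ| = 11.70 ✓; ∠HZW = 74.70° ✓; |ZW| = 11.40 ✓; ∠ZWN = 142.2° ✓; |WN| = 12.20 ✗.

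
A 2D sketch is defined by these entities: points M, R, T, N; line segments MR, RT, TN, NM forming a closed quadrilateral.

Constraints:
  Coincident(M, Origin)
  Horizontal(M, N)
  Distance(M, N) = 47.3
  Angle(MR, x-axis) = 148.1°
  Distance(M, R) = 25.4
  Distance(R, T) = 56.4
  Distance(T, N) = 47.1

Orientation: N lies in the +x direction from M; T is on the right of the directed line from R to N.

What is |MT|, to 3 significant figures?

34.0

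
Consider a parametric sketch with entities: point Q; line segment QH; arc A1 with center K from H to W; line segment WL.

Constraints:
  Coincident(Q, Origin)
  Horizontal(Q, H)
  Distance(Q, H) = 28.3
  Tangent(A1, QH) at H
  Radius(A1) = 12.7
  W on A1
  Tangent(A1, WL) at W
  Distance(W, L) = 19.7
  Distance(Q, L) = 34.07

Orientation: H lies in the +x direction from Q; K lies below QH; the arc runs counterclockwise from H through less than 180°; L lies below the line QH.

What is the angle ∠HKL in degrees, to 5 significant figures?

141.87°

Q is at the origin; QH is horizontal with |QH| = 28.3 and H on the +x side, so H = (28.300, 0.0000). Tangency of A1 to QH means the radius KH is perpendicular to QH, so K = H + (0, -12.7) = (28.300, -12.700). Since KW ⟂ WL (tangency), |KL| = √(12.7² + 19.7²) = 23.439 regardless of where W sits on A1. So L lies on both circle(Q, 34.07) and circle(K, 23.439); the below-QH intersection is L = (13.828, -31.138). W is the foot of the tangent from L: W = (15.655, -11.522).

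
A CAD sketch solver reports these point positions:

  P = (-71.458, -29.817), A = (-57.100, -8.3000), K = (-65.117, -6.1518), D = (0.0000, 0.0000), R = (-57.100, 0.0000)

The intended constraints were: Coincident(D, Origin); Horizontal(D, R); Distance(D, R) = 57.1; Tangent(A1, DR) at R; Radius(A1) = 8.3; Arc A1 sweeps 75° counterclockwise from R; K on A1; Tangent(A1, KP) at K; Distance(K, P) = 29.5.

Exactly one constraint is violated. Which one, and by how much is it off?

Distance(K, P) = 29.5 — off by 5.00.

D = (0.00, 0.00) ✓; D.y = 0.00, R.y = 0.00 ✓; |DR| = 57.10 ✓; ∠(AR, RD) = 90.00° ✓; |AR| = 8.300 ✓; bearing(A→K) − bearing(A→R) = 75.00° ✓; |AK| = 8.300 ✓; ∠(AK, KP) = 90.00° ✓; |KP| = 24.50 ✗.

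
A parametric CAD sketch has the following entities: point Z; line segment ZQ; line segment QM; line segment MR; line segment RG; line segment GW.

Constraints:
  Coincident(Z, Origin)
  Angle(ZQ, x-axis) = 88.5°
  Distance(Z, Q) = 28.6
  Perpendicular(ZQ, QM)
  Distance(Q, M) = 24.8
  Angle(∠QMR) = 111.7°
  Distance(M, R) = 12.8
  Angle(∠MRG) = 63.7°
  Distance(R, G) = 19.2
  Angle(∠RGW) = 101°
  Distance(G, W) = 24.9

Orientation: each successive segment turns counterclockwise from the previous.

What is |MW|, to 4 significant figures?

22.41

Z is at the origin; ZQ runs at 88.5° with length 28.6, so Q = (0.7487, 28.59). The perpendicularity gives QM at right angles to ZQ, so QM runs at 178.5°; with |QM| = 24.8, M = (-24.04, 29.24). ∠QMR = 111.7° gives MR at -113.2° from the x-axis; with |MR| = 12.8, R = (-29.09, 17.47). ∠MRG = 63.7° gives RG at 3.100° from the x-axis; with |RG| = 19.2, G = (-9.913, 18.51). ∠RGW = 101.0° gives GW at 82.10° from the x-axis; with |GW| = 24.9, W = (-6.491, 43.18). Then |MW| = |W − M| = 22.41.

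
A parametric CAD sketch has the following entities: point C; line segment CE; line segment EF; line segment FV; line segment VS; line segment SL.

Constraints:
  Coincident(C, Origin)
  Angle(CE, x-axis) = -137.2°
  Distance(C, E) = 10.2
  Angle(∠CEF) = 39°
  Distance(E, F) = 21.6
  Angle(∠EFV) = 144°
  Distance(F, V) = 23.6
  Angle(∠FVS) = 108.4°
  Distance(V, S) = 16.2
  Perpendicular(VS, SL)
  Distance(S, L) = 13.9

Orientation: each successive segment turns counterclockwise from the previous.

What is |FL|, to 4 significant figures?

25.13

∠FVS = 108.4° gives VS at 111.4° from the x-axis; with |VS| = 16.2, S = (26.29, 24.69). The perpendicularity gives SL at right angles to VS, so SL runs at -158.6°; with |SL| = 13.9, L = (13.35, 19.62). Then |FL| = |L − F| = 25.13.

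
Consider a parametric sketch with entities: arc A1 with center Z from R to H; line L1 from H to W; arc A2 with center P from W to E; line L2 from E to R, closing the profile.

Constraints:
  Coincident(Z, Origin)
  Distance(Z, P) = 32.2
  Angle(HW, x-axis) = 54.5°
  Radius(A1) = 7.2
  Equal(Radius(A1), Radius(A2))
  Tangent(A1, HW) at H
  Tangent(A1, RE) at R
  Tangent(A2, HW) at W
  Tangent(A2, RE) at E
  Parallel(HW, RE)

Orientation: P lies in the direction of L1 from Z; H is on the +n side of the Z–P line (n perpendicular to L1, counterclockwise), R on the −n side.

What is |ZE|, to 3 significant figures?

33.0

The slot axis is L1's direction at 54.5°, so u = (cos 54.5°, sin 54.5°) = (0.581, 0.814) and n = (−sin 54.5°, cos 54.5°) = (-0.814, 0.581). Z is at the origin and P lies 32.2 along u from Z, so P = 32.2·u = (18.7, 26.2). Tangency of A1 to both parallel lines with radius 7.2 puts H and R at Z ± 7.2·n: H = (-5.86, 4.18), R = (5.86, -4.18). Equal radii place W and E the same way about P: W = P + 7.2·n = (12.8, 30.4), E = P − 7.2·n = (24.6, 22.0). Then |ZE| = |E − Z| = 33.0.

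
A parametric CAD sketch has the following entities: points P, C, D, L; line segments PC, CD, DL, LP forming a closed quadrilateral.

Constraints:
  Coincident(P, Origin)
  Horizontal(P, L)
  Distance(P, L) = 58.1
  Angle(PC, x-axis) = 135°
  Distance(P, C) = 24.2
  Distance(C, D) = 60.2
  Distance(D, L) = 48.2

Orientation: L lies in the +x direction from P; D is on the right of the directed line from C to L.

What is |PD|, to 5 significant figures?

36.259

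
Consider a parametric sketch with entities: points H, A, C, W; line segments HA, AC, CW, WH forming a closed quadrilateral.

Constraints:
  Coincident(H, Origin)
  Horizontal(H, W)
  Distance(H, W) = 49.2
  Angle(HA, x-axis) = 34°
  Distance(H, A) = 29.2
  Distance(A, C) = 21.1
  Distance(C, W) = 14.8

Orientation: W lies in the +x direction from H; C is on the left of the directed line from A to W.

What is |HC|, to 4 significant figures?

47.40

H is at the origin; HW is horizontal with |HW| = 49.2 and W in +x, so W = (49.2, 0). HA runs at 34.0° with |HA| = 29.2, so A = (24.21, 16.33). C is determined by |AC| = 21.1 and |CW| = 14.8 together: it lies at the intersection of circle(A, 21.1) and circle(W, 14.8). With |AW| = 29.85, the foot of the radical line on AW is 18.71 from A and the perpendicular offset is √(21.1² − 18.71²) = 9.745. Taking the left-of-AW solution: C = (45.21, 14.25).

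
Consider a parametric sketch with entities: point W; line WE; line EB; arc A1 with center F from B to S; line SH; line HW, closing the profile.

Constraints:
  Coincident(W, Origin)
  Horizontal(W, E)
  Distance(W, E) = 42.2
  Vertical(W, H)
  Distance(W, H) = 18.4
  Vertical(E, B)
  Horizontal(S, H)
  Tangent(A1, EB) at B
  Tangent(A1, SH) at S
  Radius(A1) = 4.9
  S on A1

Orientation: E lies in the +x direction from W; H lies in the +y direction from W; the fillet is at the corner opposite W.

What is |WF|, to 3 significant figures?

39.7

W is at the origin; W and E share the same y with |WE| = 42.2 and E on the +x side, so E = (42.2, 0.00). WH is vertical with |WH| = 18.4 and H on the +y side, so H = (0.00, 18.4). The virtual corner opposite W is at (42.2, 18.4). Since A1 is tangent to EB there, FB ⟂ EB and since A1 is tangent to SH there, FS ⟂ SH, with radius 4.9, so the center F sits 4.9 in from both sides at F = (37.3, 13.5). Then |WF| = |F − W| = 39.7.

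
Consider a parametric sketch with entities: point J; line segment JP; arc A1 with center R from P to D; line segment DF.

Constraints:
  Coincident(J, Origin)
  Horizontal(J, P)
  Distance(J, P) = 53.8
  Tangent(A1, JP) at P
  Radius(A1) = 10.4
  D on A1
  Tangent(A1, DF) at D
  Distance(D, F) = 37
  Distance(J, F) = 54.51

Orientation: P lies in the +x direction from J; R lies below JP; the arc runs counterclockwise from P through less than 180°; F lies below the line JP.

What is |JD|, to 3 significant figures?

44.5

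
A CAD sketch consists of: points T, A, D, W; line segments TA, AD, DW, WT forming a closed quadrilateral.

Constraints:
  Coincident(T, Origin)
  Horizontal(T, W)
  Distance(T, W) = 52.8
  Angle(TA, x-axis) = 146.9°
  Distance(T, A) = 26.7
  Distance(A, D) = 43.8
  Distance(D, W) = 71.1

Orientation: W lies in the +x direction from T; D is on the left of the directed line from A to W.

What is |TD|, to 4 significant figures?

50.55

Checks: |TW| = 52.80 ✓; |TA| = 26.70 ✓; |AD| = 43.80 ✓; |DW| = 71.10 ✓.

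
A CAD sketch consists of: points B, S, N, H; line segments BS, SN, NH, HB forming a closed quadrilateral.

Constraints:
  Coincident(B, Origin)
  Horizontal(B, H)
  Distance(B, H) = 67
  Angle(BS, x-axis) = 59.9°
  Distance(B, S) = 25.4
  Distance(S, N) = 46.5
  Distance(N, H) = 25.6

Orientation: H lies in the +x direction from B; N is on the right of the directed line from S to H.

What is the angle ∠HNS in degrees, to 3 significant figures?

105°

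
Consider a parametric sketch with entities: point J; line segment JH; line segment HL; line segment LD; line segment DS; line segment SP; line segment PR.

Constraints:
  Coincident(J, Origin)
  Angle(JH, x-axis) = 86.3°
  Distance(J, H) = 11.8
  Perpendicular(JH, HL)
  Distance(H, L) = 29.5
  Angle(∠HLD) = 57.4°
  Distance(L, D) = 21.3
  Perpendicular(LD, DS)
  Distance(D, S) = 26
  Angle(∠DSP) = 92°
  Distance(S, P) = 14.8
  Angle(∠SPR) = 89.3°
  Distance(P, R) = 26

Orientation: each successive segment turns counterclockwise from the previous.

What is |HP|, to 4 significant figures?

9.531

J is at the origin; JH runs at 86.3° with length 11.8, so H = (0.7615, 11.78). JH is perpendicular to HL, so HL runs at 176.3°; with |HL| = 29.5, L = (-28.68, 13.68). ∠HLD = 57.4° gives LD at -61.10° from the x-axis; with |LD| = 21.3, D = (-18.38, -4.968). LD ⟂ DS, so DS runs at 28.90°; with |DS| = 26.0, S = (4.379, 7.597). ∠DSP = 92.0° gives SP at 116.9° from the x-axis; with |SP| = 14.8, P = (-2.317, 20.80). Then |HP| = |P − H| = 9.531.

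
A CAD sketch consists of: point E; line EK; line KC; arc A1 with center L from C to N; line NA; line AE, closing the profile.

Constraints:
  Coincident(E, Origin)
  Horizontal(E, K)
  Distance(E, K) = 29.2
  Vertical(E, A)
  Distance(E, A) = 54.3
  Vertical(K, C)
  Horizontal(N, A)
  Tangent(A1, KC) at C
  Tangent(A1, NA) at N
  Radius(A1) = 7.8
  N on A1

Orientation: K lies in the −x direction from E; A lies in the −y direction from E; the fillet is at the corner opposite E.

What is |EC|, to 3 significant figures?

54.9

The virtual corner opposite E is at (-29.2, -54.3). Tangency of A1 to KC means the radius LC is perpendicular to KC and since A1 is tangent to NA there, LN ⟂ NA, with radius 7.8, so the center L sits 7.8 in from both sides at L = (-21.4, -46.5). That places the tangent points at C = (-29.2, -46.5) on KC and N = (-21.4, -54.3) on NA. Then |EC| = |C − E| = 54.9.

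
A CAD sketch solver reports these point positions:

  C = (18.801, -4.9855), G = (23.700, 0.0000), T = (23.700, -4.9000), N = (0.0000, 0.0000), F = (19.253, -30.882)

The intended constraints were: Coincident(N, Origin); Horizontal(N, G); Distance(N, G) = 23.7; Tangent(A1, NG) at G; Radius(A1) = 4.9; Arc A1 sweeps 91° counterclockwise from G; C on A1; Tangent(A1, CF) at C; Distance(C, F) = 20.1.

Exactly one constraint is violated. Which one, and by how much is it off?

Distance(C, F) = 20.1 — off by 5.80.

N = (0.00, 0.00) ✓; N.y = 0.00, G.y = 0.00 ✓; |NG| = 23.70 ✓; ∠(TG, GN) = 90.00° ✓; |TG| = 4.900 ✓; bearing(T→C) − bearing(T→G) = 91.00° ✓; |TC| = 4.900 ✓; ∠(TC, CF) = 90.00° ✓; |CF| = 25.90 ✗.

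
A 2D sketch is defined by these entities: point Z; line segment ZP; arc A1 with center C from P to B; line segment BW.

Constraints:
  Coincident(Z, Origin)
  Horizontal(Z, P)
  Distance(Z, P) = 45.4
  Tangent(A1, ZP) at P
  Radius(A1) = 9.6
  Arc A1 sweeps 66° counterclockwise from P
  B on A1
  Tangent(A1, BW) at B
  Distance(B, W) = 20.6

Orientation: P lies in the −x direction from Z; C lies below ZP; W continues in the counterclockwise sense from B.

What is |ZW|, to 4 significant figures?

67.18

Z is at the origin; ZP is horizontal with |ZP| = 45.4 and P on the −x side, so P = (-45.40, 0.000). A1 meets ZP tangentially, so CP is at right angles to ZP, so C = P + (0, -9.6) = (-45.40, -9.600). On A1, P sits at bearing 90° from C; a 66° counterclockwise sweep puts B at bearing 156°, so B = C + 9.6·(cos 156°, sin 156°) = (-54.17, -5.695). A1 meets BW tangentially, so CB is at right angles to BW, so BW runs along (−sin 156°, cos 156°); with |BW| = 20.6, W = (-62.55, -24.51). Then |ZW| = |W − Z| = 67.18.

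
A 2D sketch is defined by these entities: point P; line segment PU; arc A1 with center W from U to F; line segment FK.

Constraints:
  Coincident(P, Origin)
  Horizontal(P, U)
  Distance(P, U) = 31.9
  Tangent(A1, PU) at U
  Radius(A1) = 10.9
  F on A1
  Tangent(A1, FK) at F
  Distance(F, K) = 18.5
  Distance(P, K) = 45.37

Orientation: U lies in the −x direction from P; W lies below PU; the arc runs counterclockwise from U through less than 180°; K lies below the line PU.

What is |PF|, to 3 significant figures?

44.4

Checks: |WF| = 10.90 ✓; ∠(WF, FK) = 90.00° ✓; |FK| = 18.50 ✓; |PK| = 45.37 ✓.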